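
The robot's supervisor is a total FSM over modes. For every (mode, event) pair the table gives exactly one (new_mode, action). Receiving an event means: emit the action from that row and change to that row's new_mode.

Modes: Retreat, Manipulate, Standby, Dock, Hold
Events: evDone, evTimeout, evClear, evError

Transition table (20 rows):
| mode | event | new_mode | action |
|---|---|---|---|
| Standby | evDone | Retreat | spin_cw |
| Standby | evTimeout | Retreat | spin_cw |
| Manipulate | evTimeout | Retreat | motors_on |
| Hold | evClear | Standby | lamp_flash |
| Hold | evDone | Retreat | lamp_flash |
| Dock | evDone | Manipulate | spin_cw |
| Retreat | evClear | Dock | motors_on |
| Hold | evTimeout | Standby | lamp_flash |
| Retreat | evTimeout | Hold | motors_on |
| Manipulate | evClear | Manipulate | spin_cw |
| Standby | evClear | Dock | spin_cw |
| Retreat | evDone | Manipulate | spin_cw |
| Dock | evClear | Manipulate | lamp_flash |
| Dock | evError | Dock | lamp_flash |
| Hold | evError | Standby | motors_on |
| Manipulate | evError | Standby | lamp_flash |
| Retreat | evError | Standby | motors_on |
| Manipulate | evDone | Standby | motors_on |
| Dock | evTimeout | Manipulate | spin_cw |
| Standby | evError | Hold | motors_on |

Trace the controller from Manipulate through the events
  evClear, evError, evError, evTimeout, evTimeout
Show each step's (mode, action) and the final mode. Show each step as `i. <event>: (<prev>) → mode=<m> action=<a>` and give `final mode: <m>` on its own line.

final mode: Retreat

1. evClear: (Manipulate) → mode=Manipulate action=spin_cw
2. evError: (Manipulate) → mode=Standby action=lamp_flash
3. evError: (Standby) → mode=Hold action=motors_on
4. evTimeout: (Hold) → mode=Standby action=lamp_flash
5. evTimeout: (Standby) → mode=Retreat action=spin_cw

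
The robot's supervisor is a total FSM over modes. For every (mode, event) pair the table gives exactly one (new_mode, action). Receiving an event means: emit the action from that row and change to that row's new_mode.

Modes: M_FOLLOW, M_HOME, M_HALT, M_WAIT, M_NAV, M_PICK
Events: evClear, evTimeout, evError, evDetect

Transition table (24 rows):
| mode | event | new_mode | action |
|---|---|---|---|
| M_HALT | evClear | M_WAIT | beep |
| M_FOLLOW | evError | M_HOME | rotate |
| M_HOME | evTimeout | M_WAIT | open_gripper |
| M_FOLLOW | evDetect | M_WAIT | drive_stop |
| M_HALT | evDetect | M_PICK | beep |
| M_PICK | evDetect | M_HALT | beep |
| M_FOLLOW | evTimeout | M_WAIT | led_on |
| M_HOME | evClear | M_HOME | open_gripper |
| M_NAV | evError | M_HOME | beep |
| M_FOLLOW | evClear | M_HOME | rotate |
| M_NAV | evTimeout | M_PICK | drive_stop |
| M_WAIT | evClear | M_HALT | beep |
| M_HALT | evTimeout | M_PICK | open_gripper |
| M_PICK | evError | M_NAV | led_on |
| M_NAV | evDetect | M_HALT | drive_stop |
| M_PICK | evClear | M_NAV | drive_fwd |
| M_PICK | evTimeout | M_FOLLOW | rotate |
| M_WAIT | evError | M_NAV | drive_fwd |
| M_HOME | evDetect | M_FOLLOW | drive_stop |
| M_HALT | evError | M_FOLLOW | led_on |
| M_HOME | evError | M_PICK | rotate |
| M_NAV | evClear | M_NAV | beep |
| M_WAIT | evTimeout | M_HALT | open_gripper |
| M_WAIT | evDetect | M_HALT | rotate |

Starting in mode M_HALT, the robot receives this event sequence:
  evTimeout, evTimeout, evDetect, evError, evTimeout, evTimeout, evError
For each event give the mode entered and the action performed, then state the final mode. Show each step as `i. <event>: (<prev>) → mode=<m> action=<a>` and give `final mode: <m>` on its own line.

1. evTimeout: (M_HALT) → mode=M_PICK action=open_gripper
2. evTimeout: (M_PICK) → mode=M_FOLLOW action=rotate
3. evDetect: (M_FOLLOW) → mode=M_WAIT action=drive_stop
4. evError: (M_WAIT) → mode=M_NAV action=drive_fwd
5. evTimeout: (M_NAV) → mode=M_PICK action=drive_stop
6. evTimeout: (M_PICK) → mode=M_FOLLOW action=rotate
7. evError: (M_FOLLOW) → mode=M_HOME action=rotate

final mode: M_HOME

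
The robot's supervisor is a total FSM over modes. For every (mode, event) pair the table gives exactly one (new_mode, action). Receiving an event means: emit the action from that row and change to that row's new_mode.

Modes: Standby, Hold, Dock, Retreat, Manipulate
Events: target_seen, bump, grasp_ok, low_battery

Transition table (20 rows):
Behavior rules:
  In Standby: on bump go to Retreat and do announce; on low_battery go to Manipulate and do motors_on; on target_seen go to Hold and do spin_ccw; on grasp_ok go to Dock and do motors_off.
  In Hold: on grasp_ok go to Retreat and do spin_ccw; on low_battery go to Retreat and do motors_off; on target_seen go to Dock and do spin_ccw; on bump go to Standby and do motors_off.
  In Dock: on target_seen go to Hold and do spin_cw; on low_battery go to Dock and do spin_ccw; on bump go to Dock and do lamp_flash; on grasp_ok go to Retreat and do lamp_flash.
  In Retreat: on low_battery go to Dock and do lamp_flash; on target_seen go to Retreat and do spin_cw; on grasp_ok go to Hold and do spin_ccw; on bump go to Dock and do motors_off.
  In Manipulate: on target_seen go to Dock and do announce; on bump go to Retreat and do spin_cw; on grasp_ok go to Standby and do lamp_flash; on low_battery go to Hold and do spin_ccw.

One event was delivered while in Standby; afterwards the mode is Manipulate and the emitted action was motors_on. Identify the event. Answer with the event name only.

low_battery

try target_seen: (Standby, target_seen) → (Hold, spin_ccw)
try bump: (Standby, bump) → (Retreat, announce)
try grasp_ok: (Standby, grasp_ok) → (Dock, motors_off)
try low_battery: (Standby, low_battery) → (Manipulate, motors_on)  ← matches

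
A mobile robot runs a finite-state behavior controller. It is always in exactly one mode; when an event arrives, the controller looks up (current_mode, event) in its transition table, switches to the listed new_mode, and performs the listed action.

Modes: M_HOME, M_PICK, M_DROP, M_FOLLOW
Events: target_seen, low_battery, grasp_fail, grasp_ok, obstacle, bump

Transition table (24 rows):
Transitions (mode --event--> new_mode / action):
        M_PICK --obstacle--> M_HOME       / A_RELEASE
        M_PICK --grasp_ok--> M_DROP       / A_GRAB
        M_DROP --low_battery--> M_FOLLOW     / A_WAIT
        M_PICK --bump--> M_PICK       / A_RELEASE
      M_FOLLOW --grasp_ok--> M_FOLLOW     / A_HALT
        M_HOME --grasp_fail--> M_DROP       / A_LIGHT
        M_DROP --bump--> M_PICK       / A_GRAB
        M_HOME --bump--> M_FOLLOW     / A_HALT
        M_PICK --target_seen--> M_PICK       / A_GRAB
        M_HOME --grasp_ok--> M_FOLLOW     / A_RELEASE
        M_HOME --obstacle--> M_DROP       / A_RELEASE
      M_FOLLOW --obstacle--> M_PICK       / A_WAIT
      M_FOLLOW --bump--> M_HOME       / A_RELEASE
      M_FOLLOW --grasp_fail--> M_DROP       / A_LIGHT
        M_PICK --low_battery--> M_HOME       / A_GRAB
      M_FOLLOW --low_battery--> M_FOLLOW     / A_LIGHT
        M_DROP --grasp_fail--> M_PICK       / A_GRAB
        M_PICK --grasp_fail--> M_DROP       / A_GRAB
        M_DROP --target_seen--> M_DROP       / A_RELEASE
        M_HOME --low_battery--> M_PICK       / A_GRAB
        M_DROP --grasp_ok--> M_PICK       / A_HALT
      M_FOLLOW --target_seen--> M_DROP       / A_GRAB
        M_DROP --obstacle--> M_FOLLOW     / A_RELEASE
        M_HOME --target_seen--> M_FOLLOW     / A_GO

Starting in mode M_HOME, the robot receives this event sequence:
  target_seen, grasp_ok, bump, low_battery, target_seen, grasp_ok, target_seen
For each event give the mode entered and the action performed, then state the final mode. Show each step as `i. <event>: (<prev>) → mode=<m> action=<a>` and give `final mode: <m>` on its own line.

final mode: M_DROP

1. target_seen: (M_HOME) → mode=M_FOLLOW action=A_GO
2. grasp_ok: (M_FOLLOW) → mode=M_FOLLOW action=A_HALT
3. bump: (M_FOLLOW) → mode=M_HOME action=A_RELEASE
4. low_battery: (M_HOME) → mode=M_PICK action=A_GRAB
5. target_seen: (M_PICK) → mode=M_PICK action=A_GRAB
6. grasp_ok: (M_PICK) → mode=M_DROP action=A_GRAB
7. target_seen: (M_DROP) → mode=M_DROP action=A_RELEASE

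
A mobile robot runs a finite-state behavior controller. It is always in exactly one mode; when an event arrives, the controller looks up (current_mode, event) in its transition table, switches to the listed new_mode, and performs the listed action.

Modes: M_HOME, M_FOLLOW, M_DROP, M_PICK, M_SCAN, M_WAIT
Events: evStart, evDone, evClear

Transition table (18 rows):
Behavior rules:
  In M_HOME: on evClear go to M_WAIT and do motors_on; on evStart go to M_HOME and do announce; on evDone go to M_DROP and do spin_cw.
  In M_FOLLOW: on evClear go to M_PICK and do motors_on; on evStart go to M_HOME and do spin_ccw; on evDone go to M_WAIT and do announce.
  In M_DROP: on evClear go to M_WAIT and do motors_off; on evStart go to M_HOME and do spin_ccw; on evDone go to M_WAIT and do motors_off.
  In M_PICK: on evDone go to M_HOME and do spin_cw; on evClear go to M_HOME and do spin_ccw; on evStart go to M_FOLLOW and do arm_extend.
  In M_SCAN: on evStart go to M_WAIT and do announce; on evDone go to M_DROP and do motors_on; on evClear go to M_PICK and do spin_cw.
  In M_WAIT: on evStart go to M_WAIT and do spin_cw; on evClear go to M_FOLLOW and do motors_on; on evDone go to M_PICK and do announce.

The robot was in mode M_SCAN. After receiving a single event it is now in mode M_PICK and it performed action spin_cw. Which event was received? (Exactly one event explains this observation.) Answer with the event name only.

try evStart: (M_SCAN, evStart) → (M_WAIT, announce)
try evDone: (M_SCAN, evDone) → (M_DROP, motors_on)
try evClear: (M_SCAN, evClear) → (M_PICK, spin_cw)  ← matches

evClear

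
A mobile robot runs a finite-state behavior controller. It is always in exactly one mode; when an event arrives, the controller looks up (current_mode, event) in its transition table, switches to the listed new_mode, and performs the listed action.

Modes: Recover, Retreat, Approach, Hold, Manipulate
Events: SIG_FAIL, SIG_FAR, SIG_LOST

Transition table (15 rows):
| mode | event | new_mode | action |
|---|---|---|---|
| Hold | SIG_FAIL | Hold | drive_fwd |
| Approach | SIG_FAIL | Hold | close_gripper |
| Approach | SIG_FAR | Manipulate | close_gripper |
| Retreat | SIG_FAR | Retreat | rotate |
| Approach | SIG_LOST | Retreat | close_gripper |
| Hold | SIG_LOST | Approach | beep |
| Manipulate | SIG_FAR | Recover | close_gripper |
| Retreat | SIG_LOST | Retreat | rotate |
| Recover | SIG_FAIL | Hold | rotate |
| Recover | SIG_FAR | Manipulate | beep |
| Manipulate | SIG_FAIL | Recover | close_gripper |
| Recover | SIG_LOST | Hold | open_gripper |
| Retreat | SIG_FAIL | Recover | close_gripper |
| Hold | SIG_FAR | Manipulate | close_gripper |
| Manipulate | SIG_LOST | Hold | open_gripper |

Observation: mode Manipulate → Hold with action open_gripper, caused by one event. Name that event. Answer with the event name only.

SIG_LOST

try SIG_FAIL: (Manipulate, SIG_FAIL) → (Recover, close_gripper)
try SIG_FAR: (Manipulate, SIG_FAR) → (Recover, close_gripper)
try SIG_LOST: (Manipulate, SIG_LOST) → (Hold, open_gripper)  ← matches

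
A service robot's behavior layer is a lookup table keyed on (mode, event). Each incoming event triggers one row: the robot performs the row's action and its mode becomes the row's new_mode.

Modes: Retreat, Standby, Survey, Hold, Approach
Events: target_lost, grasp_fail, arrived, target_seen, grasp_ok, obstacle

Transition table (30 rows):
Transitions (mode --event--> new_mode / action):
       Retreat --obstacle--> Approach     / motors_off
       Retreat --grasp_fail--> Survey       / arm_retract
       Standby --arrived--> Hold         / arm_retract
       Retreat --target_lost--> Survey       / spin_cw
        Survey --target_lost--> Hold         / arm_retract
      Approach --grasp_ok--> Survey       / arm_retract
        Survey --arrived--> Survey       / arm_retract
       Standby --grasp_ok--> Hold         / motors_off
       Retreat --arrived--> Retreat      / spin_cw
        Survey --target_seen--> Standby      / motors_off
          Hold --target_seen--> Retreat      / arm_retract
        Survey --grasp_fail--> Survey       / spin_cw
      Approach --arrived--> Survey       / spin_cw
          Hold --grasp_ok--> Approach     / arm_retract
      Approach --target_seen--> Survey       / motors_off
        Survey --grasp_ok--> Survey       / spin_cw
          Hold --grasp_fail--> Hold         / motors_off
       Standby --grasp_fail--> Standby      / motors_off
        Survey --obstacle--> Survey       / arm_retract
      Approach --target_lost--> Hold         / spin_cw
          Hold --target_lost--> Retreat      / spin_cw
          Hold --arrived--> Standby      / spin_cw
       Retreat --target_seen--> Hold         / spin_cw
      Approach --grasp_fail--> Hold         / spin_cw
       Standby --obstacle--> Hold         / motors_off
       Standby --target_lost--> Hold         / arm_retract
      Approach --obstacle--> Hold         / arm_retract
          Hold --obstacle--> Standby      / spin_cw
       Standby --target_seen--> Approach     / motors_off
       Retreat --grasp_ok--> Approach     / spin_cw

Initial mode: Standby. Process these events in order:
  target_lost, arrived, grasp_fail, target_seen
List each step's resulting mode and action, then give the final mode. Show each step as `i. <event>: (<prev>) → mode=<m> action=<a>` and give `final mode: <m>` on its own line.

1. target_lost: (Standby) → mode=Hold action=arm_retract
2. arrived: (Hold) → mode=Standby action=spin_cw
3. grasp_fail: (Standby) → mode=Standby action=motors_off
4. target_seen: (Standby) → mode=Approach action=motors_off

final mode: Approach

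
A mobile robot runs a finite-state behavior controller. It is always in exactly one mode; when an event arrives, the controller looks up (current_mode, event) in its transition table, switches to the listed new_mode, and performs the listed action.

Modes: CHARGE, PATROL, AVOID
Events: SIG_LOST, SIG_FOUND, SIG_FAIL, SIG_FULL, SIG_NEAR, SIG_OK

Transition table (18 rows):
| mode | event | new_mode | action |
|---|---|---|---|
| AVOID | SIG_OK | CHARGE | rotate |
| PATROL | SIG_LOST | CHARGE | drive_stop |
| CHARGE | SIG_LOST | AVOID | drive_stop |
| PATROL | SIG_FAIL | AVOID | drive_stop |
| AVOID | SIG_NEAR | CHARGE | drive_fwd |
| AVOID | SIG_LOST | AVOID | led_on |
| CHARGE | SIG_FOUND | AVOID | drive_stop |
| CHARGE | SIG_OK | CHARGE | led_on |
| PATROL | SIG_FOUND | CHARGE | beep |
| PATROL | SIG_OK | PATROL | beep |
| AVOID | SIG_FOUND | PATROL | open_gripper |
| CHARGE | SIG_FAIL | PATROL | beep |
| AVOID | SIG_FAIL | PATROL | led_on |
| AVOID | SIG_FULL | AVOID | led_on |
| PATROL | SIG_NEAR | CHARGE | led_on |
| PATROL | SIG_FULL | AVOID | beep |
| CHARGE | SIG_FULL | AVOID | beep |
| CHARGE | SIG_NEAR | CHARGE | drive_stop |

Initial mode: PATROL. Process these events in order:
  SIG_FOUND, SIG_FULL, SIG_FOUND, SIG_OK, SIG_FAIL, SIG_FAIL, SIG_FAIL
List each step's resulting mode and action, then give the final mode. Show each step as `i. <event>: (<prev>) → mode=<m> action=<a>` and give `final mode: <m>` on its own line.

1. SIG_FOUND: (PATROL) → mode=CHARGE action=beep
2. SIG_FULL: (CHARGE) → mode=AVOID action=beep
3. SIG_FOUND: (AVOID) → mode=PATROL action=open_gripper
4. SIG_OK: (PATROL) → mode=PATROL action=beep
5. SIG_FAIL: (PATROL) → mode=AVOID action=drive_stop
6. SIG_FAIL: (AVOID) → mode=PATROL action=led_on
7. SIG_FAIL: (PATROL) → mode=AVOID action=drive_stop

final mode: AVOID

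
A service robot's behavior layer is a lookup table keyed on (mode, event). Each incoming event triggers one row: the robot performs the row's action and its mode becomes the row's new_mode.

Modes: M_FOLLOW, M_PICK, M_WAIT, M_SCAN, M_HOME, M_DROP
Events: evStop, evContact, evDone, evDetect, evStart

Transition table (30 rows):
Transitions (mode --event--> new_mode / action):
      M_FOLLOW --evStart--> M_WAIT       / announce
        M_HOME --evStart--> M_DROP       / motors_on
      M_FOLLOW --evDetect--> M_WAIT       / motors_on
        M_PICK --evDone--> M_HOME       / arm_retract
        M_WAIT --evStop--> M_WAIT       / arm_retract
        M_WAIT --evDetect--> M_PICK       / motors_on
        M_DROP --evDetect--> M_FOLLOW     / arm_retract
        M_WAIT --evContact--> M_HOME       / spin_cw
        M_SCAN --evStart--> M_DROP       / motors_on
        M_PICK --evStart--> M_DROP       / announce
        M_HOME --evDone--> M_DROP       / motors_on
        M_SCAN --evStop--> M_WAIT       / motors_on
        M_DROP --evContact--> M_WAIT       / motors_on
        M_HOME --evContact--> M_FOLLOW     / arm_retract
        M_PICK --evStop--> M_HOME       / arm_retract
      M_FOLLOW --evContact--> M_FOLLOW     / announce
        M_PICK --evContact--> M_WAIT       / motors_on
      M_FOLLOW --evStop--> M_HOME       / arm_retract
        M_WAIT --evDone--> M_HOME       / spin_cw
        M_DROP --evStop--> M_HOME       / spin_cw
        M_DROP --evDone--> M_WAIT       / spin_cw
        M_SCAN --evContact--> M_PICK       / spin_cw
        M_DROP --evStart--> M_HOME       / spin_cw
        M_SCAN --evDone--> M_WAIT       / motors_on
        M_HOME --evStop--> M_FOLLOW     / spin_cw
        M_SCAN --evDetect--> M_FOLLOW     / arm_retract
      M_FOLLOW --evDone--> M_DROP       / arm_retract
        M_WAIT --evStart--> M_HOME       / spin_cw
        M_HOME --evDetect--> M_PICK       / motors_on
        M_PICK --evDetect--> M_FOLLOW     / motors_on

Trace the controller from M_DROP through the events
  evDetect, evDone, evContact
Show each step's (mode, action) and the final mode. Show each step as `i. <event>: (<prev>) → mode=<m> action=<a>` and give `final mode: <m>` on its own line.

final mode: M_WAIT

1. evDetect: (M_DROP) → mode=M_FOLLOW action=arm_retract
2. evDone: (M_FOLLOW) → mode=M_DROP action=arm_retract
3. evContact: (M_DROP) → mode=M_WAIT action=motors_on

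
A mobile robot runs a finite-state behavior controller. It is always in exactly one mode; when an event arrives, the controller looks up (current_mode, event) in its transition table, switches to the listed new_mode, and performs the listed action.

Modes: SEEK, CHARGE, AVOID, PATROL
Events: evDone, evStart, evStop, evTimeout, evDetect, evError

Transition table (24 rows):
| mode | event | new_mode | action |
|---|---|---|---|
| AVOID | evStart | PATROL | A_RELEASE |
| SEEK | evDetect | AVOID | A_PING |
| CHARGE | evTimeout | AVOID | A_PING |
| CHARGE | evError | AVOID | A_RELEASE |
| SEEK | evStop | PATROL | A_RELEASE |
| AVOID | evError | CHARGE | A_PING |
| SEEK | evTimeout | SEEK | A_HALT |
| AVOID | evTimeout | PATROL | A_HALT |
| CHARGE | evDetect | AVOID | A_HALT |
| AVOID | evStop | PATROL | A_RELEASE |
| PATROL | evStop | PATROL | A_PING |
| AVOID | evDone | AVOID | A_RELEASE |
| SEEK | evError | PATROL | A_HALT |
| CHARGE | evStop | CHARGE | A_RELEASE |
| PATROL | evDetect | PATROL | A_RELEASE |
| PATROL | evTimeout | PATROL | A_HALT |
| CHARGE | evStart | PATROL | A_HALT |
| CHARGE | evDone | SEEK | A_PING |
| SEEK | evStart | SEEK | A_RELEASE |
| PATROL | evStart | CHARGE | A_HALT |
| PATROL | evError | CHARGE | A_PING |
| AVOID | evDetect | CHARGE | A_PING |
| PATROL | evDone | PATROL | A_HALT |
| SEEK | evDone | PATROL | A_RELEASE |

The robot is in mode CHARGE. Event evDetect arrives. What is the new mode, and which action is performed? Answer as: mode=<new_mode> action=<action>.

current mode = CHARGE; filter table to that mode:
  (CHARGE, evTimeout) → (AVOID, A_PING)
  (CHARGE, evError) → (AVOID, A_RELEASE)
  (CHARGE, evDetect) → (AVOID, A_HALT)  ← event matches
  (CHARGE, evStop) → (CHARGE, A_RELEASE)
  (CHARGE, evStart) → (PATROL, A_HALT)
  (CHARGE, evDone) → (SEEK, A_PING)
event = evDetect selects (AVOID, A_HALT)

mode=AVOID action=A_HALT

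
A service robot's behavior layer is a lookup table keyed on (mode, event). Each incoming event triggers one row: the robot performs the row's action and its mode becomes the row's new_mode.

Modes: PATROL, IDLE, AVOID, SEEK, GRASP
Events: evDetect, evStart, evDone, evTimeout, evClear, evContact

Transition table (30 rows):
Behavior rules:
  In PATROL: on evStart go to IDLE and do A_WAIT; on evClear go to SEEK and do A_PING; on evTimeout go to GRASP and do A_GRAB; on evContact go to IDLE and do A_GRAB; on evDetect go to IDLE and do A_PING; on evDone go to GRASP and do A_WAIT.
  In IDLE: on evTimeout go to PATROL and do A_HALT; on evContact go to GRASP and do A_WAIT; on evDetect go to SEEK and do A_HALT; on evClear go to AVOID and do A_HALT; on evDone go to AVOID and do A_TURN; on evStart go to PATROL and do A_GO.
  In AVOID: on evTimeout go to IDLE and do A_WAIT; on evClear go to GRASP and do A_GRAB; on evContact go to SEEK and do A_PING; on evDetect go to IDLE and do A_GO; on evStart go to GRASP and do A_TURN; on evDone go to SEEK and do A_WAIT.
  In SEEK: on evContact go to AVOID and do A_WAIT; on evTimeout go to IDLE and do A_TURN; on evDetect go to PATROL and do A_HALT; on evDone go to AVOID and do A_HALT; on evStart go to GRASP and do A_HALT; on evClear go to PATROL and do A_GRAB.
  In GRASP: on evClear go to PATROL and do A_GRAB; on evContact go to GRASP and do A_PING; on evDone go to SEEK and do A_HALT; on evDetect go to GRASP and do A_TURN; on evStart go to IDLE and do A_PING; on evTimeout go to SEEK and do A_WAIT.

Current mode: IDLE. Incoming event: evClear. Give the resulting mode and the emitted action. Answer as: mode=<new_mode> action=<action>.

current mode = IDLE; filter table to that mode:
  (IDLE, evTimeout) → (PATROL, A_HALT)
  (IDLE, evContact) → (GRASP, A_WAIT)
  (IDLE, evDetect) → (SEEK, A_HALT)
  (IDLE, evClear) → (AVOID, A_HALT)  ← event matches
  (IDLE, evDone) → (AVOID, A_TURN)
  (IDLE, evStart) → (PATROL, A_GO)
event = evClear selects (AVOID, A_HALT)

mode=AVOID action=A_HALT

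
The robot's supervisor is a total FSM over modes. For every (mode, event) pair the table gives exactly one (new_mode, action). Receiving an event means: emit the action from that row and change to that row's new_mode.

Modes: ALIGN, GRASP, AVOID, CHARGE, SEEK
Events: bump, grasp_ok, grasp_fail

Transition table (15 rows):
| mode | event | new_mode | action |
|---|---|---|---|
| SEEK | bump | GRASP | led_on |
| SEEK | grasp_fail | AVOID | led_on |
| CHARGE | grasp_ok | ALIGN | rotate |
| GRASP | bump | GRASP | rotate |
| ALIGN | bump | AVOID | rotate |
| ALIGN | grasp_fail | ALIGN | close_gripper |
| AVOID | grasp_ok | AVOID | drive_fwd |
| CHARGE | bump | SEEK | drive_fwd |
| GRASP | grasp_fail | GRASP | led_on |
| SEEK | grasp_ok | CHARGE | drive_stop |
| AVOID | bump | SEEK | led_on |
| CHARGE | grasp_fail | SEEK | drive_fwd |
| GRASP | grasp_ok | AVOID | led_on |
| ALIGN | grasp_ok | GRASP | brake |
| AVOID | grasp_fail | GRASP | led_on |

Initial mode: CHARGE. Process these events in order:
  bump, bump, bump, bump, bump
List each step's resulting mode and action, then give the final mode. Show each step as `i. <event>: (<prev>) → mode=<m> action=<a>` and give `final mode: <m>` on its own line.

1. bump: (CHARGE) → mode=SEEK action=drive_fwd
2. bump: (SEEK) → mode=GRASP action=led_on
3. bump: (GRASP) → mode=GRASP action=rotate
4. bump: (GRASP) → mode=GRASP action=rotate
5. bump: (GRASP) → mode=GRASP action=rotate

final mode: GRASP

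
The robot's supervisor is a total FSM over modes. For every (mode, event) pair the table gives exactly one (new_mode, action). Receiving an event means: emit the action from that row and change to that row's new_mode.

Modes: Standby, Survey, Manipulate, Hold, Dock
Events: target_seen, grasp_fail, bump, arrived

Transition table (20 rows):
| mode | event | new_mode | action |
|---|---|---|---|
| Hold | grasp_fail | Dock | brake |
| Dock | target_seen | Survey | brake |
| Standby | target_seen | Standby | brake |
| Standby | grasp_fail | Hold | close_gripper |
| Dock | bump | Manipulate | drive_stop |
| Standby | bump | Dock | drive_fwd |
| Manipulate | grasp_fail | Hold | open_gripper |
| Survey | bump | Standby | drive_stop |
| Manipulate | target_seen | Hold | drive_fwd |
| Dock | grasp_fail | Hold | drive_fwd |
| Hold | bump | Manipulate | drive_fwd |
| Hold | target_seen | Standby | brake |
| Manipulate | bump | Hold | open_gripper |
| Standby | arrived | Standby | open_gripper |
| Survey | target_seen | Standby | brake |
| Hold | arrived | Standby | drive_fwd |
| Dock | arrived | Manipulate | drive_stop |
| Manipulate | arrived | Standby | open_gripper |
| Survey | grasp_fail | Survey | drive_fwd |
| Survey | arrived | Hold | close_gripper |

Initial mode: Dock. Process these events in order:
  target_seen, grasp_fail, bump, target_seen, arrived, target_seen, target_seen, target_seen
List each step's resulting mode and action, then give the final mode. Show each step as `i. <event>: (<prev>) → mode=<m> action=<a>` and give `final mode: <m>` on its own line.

final mode: Standby

1. target_seen: (Dock) → mode=Survey action=brake
2. grasp_fail: (Survey) → mode=Survey action=drive_fwd
3. bump: (Survey) → mode=Standby action=drive_stop
4. target_seen: (Standby) → mode=Standby action=brake
5. arrived: (Standby) → mode=Standby action=open_gripper
6. target_seen: (Standby) → mode=Standby action=brake
7. target_seen: (Standby) → mode=Standby action=brake
8. target_seen: (Standby) → mode=Standby action=brake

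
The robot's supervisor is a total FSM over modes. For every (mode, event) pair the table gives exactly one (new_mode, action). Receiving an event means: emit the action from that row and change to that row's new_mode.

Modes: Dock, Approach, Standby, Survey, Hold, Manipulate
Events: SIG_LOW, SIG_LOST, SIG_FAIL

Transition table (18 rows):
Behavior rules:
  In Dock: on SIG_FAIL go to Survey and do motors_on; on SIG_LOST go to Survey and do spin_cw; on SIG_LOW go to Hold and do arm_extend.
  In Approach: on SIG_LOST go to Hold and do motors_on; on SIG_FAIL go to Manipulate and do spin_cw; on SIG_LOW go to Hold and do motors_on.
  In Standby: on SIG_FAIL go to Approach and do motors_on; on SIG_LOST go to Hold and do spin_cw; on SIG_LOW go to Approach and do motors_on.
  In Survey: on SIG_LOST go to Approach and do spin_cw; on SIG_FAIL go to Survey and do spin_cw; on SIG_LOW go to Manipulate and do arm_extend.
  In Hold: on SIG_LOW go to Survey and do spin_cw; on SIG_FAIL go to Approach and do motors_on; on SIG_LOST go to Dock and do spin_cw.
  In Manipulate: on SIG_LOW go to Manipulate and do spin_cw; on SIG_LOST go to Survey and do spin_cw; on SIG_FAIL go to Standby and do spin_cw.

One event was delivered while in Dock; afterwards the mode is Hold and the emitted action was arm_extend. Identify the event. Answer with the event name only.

SIG_LOW

try SIG_LOW: (Dock, SIG_LOW) → (Hold, arm_extend)  ← matches
try SIG_LOST: (Dock, SIG_LOST) → (Survey, spin_cw)
try SIG_FAIL: (Dock, SIG_FAIL) → (Survey, motors_on)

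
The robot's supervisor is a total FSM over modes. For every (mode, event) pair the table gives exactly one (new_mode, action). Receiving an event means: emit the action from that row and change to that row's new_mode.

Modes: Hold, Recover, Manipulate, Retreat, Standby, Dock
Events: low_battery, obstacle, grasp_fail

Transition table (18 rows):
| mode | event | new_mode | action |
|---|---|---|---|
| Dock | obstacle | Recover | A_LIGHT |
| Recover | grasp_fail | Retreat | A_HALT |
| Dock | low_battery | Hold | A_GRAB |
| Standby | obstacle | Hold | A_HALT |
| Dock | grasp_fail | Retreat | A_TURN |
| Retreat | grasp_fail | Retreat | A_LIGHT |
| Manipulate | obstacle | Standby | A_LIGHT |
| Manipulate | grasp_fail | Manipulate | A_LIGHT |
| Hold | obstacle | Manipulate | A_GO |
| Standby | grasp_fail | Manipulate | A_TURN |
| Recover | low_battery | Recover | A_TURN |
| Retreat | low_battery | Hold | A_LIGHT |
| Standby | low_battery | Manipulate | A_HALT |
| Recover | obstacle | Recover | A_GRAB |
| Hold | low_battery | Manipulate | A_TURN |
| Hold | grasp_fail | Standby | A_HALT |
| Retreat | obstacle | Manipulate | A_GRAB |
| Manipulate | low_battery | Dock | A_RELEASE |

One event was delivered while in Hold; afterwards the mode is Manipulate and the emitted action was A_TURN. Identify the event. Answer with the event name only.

try low_battery: (Hold, low_battery) → (Manipulate, A_TURN)  ← matches
try obstacle: (Hold, obstacle) → (Manipulate, A_GO)
try grasp_fail: (Hold, grasp_fail) → (Standby, A_HALT)

low_battery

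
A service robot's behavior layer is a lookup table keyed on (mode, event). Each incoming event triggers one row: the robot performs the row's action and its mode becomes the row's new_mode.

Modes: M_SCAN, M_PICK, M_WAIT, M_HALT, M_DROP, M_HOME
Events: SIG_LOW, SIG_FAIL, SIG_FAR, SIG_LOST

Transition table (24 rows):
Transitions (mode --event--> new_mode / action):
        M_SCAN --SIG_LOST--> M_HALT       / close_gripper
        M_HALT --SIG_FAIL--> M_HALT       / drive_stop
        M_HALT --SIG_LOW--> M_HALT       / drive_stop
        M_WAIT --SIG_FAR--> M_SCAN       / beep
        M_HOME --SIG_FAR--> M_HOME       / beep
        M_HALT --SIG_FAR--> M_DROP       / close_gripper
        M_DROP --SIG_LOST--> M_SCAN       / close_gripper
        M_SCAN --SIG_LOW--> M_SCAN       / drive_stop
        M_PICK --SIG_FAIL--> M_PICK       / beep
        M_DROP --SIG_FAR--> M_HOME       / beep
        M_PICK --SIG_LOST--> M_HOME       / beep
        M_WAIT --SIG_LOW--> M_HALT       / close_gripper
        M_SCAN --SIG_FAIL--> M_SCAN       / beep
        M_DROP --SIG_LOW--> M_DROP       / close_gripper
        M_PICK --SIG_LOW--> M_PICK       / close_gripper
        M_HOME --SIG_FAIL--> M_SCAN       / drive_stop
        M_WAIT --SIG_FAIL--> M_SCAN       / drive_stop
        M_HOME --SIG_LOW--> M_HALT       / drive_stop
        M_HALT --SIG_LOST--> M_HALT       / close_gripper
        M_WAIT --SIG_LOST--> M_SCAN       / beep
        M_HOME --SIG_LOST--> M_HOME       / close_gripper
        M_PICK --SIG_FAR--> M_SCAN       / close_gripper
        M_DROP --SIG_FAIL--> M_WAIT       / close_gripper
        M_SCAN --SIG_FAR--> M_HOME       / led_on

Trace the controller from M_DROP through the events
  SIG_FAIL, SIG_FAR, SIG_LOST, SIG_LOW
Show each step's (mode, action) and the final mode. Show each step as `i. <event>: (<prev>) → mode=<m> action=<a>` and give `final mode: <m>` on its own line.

1. SIG_FAIL: (M_DROP) → mode=M_WAIT action=close_gripper
2. SIG_FAR: (M_WAIT) → mode=M_SCAN action=beep
3. SIG_LOST: (M_SCAN) → mode=M_HALT action=close_gripper
4. SIG_LOW: (M_HALT) → mode=M_HALT action=drive_stop

final mode: M_HALT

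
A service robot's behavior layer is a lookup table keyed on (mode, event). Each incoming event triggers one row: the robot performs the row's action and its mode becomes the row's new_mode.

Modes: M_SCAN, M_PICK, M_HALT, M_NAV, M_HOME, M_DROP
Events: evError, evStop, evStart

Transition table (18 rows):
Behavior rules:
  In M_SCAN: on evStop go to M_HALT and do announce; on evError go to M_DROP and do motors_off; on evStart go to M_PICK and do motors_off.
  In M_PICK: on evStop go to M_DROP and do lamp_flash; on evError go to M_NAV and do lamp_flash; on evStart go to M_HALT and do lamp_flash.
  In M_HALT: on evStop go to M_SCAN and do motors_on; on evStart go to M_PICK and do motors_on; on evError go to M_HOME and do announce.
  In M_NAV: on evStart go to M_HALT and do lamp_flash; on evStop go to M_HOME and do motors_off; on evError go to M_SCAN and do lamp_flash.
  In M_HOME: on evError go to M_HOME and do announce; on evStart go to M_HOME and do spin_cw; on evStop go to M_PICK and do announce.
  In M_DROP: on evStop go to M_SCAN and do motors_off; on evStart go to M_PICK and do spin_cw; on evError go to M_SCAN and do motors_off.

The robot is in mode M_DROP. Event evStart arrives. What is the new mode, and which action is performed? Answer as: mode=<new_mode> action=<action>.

current mode = M_DROP; filter table to that mode:
  (M_DROP, evStop) → (M_SCAN, motors_off)
  (M_DROP, evStart) → (M_PICK, spin_cw)  ← event matches
  (M_DROP, evError) → (M_SCAN, motors_off)
event = evStart selects (M_PICK, spin_cw)

mode=M_PICK action=spin_cw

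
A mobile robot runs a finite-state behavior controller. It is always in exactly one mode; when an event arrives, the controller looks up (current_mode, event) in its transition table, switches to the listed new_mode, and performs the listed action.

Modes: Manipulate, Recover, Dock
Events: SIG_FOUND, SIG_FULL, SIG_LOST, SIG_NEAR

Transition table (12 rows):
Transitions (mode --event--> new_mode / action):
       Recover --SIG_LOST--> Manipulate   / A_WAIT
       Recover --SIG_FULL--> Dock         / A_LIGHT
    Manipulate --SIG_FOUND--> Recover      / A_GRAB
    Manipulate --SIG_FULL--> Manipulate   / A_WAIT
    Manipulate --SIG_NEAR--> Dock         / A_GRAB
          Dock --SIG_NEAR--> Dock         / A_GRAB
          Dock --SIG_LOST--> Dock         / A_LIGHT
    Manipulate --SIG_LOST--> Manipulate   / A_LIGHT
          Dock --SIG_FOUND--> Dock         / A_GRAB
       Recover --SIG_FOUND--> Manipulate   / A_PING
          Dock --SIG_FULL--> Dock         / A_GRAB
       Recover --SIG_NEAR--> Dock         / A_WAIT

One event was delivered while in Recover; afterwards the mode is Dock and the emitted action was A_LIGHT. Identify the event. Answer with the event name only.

SIG_FULL

try SIG_FOUND: (Recover, SIG_FOUND) → (Manipulate, A_PING)
try SIG_FULL: (Recover, SIG_FULL) → (Dock, A_LIGHT)  ← matches
try SIG_LOST: (Recover, SIG_LOST) → (Manipulate, A_WAIT)
try SIG_NEAR: (Recover, SIG_NEAR) → (Dock, A_WAIT)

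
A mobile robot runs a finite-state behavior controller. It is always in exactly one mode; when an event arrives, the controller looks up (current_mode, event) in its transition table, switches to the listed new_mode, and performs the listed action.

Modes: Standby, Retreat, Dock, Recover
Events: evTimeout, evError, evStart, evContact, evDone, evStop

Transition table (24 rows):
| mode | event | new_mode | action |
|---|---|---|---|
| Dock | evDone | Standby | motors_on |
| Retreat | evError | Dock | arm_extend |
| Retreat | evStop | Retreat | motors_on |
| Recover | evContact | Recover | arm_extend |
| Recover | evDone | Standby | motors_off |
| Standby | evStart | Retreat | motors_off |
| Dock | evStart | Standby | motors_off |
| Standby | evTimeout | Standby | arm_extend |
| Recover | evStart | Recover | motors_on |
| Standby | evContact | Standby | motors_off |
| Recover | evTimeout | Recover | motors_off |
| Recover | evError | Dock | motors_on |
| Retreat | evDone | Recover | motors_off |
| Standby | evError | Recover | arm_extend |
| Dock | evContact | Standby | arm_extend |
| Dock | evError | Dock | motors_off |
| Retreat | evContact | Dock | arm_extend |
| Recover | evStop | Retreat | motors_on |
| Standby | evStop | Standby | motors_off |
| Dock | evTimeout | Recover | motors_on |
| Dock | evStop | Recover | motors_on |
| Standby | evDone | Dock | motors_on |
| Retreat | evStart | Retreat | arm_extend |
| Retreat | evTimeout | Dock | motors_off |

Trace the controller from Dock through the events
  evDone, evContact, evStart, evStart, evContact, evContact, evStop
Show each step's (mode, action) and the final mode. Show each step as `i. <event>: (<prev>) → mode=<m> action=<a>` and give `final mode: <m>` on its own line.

1. evDone: (Dock) → mode=Standby action=motors_on
2. evContact: (Standby) → mode=Standby action=motors_off
3. evStart: (Standby) → mode=Retreat action=motors_off
4. evStart: (Retreat) → mode=Retreat action=arm_extend
5. evContact: (Retreat) → mode=Dock action=arm_extend
6. evContact: (Dock) → mode=Standby action=arm_extend
7. evStop: (Standby) → mode=Standby action=motors_off

final mode: Standby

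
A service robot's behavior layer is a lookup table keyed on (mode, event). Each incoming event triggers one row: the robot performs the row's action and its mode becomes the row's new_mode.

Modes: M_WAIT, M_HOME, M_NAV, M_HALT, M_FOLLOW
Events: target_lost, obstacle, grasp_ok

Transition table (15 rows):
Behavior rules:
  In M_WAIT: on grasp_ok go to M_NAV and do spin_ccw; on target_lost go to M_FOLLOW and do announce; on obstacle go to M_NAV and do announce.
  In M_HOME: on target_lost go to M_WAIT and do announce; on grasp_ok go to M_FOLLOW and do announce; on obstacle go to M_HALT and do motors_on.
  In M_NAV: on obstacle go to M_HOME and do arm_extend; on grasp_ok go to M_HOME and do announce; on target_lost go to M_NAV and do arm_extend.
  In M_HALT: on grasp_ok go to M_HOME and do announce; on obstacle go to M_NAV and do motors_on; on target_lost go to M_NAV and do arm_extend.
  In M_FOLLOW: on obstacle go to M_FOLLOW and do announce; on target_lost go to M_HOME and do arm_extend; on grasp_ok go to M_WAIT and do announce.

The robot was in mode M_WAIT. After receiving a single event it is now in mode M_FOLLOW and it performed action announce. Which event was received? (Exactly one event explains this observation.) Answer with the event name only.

target_lost

try target_lost: (M_WAIT, target_lost) → (M_FOLLOW, announce)  ← matches
try obstacle: (M_WAIT, obstacle) → (M_NAV, announce)
try grasp_ok: (M_WAIT, grasp_ok) → (M_NAV, spin_ccw)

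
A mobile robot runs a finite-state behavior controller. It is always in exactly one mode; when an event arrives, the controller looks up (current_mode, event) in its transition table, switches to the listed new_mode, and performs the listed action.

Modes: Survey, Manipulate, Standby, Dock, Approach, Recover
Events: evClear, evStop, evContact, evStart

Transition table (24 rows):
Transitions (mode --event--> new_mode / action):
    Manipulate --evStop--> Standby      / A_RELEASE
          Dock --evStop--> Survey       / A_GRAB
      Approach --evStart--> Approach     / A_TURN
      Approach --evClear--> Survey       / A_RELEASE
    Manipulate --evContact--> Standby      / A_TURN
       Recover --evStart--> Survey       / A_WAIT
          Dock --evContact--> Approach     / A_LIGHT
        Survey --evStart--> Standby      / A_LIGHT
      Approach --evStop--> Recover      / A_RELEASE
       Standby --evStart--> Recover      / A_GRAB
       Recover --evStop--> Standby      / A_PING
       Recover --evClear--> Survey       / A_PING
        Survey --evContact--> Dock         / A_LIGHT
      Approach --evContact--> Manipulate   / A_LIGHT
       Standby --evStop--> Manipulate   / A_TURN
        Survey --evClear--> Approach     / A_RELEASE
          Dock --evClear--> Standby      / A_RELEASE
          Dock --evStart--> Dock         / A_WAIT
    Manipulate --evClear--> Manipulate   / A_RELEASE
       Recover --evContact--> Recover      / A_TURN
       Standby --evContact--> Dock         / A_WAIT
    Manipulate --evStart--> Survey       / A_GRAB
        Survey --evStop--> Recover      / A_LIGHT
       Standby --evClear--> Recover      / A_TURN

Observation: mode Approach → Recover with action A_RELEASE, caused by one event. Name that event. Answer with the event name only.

try evClear: (Approach, evClear) → (Survey, A_RELEASE)
try evStop: (Approach, evStop) → (Recover, A_RELEASE)  ← matches
try evContact: (Approach, evContact) → (Manipulate, A_LIGHT)
try evStart: (Approach, evStart) → (Approach, A_TURN)

evStop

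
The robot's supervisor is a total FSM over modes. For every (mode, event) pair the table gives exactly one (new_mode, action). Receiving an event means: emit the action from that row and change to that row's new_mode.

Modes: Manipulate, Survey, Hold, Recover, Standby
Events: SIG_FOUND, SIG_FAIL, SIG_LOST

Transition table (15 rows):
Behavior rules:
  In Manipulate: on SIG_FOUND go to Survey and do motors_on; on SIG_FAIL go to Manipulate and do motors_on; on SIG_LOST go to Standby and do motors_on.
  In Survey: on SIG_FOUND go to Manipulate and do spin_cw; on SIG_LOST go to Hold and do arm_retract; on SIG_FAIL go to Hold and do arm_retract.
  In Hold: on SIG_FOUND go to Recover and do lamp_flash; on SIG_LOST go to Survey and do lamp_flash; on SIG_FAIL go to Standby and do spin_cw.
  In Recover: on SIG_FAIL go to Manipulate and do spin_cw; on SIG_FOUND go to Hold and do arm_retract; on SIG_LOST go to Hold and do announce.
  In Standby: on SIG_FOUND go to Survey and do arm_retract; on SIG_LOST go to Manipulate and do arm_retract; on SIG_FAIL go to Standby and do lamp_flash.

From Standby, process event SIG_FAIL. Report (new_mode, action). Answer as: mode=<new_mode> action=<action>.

current mode = Standby; filter table to that mode:
  (Standby, SIG_FOUND) → (Survey, arm_retract)
  (Standby, SIG_LOST) → (Manipulate, arm_retract)
  (Standby, SIG_FAIL) → (Standby, lamp_flash)  ← event matches
event = SIG_FAIL selects (Standby, lamp_flash)

mode=Standby action=lamp_flash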